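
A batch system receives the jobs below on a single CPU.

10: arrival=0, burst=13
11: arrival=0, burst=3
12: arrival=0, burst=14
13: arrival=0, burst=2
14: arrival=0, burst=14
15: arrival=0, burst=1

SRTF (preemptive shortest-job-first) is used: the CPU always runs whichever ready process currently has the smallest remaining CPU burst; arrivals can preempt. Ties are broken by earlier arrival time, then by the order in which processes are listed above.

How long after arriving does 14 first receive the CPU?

33

Schedule: | 15 0-1 | 13 1-3 | 11 3-6 | 10 6-19 | 12 19-33 | 14 33-47 |
Completion: 10=19  11=6  12=33  13=3  14=47  15=1
Turnaround (C−A): 10=19  11=6  12=33  13=3  14=47  15=1
Response(14) = first start − arrival = 33 − 0 = 33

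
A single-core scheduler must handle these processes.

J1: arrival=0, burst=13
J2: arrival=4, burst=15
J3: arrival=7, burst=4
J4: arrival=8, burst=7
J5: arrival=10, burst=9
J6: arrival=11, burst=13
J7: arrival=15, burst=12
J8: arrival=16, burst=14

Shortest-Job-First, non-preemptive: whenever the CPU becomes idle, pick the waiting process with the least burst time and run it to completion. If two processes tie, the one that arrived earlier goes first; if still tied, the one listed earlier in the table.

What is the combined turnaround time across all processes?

278

Timeline: | J1 0-13 | J3 13-17 | J4 17-24 | J5 24-33 | J7 33-45 | J6 45-58 | J8 58-72 | J2 72-87 |
Completion: J1=13  J2=87  J3=17  J4=24  J5=33  J6=58  J7=45  J8=72
Turnaround = completion − arrival: J1=13, J2=83, J3=10, J4=16, J5=23, J6=47, J7=30, J8=56
Total turnaround = 13 + 83 + 10 + 16 + 23 + 47 + 30 + 56 = 278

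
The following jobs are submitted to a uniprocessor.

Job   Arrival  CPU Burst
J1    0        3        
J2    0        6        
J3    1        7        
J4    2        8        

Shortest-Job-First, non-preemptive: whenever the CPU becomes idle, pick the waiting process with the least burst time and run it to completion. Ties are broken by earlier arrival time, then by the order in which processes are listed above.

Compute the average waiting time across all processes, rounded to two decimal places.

Gantt: | J1 0-3 | J2 3-9 | J3 9-16 | J4 16-24 |
Completion: J1=3  J2=9  J3=16  J4=24
Turnaround (C−A): J1=3  J2=9  J3=15  J4=22
Waiting times: J1=0, J2=3, J3=8, J4=14
Average waiting = (0+3+8+14) / 4 = 25/4 = 6.25

6.25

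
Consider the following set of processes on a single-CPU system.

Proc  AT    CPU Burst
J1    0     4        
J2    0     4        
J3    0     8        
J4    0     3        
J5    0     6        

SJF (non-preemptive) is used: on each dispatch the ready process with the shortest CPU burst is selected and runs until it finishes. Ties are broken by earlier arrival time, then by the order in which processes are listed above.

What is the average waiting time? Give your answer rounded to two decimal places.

7.60

Schedule: | J4 0-3 | J1 3-7 | J2 7-11 | J5 11-17 | J3 17-25 |
Completion: J1=7  J2=11  J3=25  J4=3  J5=17
Waiting times: J1=3, J2=7, J3=17, J4=0, J5=11
Average waiting = (3+7+17+0+11) / 5 = 38/5 = 7.60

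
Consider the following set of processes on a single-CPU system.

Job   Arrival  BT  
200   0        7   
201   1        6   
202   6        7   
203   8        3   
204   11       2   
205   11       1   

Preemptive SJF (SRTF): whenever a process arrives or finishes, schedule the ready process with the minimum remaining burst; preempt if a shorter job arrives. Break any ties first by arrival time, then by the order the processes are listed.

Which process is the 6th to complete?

Gantt: | 200 0-7 | 201 7-8 | 203 8-11 | 205 11-12 | 204 12-14 | 201 14-19 | 202 19-26 |
Completion: 200=7  201=19  202=26  203=11  204=14  205=12
Turnaround (C−A): 200=7  201=18  202=20  203=3  204=3  205=1
Finish order: 200 → 203 → 205 → 204 → 201 → 202

202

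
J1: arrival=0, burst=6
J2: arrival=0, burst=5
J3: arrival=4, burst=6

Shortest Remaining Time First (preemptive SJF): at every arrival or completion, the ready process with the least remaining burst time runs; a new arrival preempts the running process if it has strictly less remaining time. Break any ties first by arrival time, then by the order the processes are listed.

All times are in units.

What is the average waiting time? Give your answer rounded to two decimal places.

Timeline: | J2 0-5 | J1 5-11 | J3 11-17 |
Completion: J1=11  J2=5  J3=17
Turnaround (C−A): J1=11  J2=5  J3=13
Waiting times: J1=5, J2=0, J3=7
Average waiting = (5+0+7) / 3 = 12/3 = 4.00

4.00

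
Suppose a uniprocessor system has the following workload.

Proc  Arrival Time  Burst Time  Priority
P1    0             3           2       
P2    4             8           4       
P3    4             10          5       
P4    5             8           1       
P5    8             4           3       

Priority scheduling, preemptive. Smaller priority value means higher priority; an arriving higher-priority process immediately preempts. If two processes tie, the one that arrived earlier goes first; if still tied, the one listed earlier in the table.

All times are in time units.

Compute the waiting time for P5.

5

Schedule: | P1 0-3 | idle 3-4 | P2 4-5 | P4 5-13 | P5 13-17 | P2 17-24 | P3 24-34 |
Completion: P1=3  P2=24  P3=34  P4=13  P5=17
Turnaround (C−A): P1=3  P2=20  P3=30  P4=8  P5=9
Waiting(P5) = turnaround − burst = 9 − 4 = 5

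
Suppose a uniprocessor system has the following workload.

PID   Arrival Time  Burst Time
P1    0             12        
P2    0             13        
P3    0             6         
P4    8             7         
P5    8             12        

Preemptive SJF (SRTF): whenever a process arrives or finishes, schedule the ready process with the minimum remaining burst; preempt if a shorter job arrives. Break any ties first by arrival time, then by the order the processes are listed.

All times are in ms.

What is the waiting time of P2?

Timeline: | P3 0-6 | P1 6-8 | P4 8-15 | P1 15-25 | P5 25-37 | P2 37-50 |
Completion: P1=25  P2=50  P3=6  P4=15  P5=37
Turnaround (C−A): P1=25  P2=50  P3=6  P4=7  P5=29
Waiting(P2) = turnaround − burst = 50 − 13 = 37

37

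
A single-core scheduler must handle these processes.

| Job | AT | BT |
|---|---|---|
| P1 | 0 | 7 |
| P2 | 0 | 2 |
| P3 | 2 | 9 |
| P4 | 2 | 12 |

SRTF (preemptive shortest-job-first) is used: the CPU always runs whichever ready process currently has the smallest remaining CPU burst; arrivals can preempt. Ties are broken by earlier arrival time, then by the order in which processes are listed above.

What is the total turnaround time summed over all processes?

Gantt: | P2 0-2 | P1 2-9 | P3 9-18 | P4 18-30 |
Completion: P1=9  P2=2  P3=18  P4=30
Turnaround (C−A): P1=9  P2=2  P3=16  P4=28
Turnaround = completion − arrival: P1=9, P2=2, P3=16, P4=28
Total turnaround = 9 + 2 + 16 + 28 = 55

55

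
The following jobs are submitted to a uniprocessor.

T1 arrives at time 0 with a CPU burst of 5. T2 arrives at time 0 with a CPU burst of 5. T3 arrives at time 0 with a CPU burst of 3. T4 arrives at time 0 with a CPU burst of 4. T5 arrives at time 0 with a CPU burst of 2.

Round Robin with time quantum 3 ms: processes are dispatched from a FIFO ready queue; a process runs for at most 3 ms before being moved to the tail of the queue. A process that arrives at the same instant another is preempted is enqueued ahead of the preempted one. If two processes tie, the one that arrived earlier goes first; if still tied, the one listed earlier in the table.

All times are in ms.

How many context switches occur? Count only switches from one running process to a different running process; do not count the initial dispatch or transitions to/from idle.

7

Timeline: | T1 0-3 | T2 3-6 | T3 6-9 | T4 9-12 | T5 12-14 | T1 14-16 | T2 16-18 | T4 18-19 |
Completion: T1=16  T2=18  T3=9  T4=19  T5=14
Turnaround (C−A): T1=16  T2=18  T3=9  T4=19  T5=14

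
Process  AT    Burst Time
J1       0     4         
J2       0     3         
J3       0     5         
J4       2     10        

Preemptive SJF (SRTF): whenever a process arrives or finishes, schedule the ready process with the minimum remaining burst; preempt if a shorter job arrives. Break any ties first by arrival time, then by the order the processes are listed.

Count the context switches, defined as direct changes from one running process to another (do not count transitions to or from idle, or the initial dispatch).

3

Gantt: | J2 0-3 | J1 3-7 | J3 7-12 | J4 12-22 |
Completion: J1=7  J2=3  J3=12  J4=22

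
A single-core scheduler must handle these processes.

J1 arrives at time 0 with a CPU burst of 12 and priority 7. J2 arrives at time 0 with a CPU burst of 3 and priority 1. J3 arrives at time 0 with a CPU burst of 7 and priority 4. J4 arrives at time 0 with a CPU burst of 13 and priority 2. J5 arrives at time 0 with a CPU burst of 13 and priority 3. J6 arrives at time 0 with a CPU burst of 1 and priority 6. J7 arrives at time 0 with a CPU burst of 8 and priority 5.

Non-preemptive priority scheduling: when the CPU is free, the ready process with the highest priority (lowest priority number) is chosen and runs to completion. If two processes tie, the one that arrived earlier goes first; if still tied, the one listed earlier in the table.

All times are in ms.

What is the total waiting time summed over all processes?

Schedule: | J2 0-3 | J4 3-16 | J5 16-29 | J3 29-36 | J7 36-44 | J6 44-45 | J1 45-57 |
Completion: J1=57  J2=3  J3=36  J4=16  J5=29  J6=45  J7=44
Turnaround (C−A): J1=57  J2=3  J3=36  J4=16  J5=29  J6=45  J7=44
Waiting = turnaround − burst: J1=45, J2=0, J3=29, J4=3, J5=16, J6=44, J7=36
Total waiting = 45 + 0 + 29 + 3 + 16 + 44 + 36 = 173

173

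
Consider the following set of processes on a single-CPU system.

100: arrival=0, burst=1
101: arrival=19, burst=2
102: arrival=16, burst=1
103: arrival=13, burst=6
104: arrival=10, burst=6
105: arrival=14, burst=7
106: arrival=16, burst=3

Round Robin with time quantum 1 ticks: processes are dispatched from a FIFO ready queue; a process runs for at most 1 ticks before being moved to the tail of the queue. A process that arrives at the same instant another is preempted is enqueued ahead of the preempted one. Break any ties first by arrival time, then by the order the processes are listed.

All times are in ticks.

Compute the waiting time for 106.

Timeline: | 100 0-1 | idle 1-10 | 104 10-13 | 103 13-14 | 104 14-15 | 105 15-16 | 103 16-17 | 104 17-18 | 102 18-19 | 106 19-20 | 105 20-21 | 103 21-22 | 104 22-23 | 101 23-24 | 106 24-25 | 105 25-26 | 103 26-27 | 101 27-28 | 106 28-29 | 105 29-30 | 103 30-31 | 105 31-32 | 103 32-33 | 105 33-35 |
Completion: 100=1  101=28  102=19  103=33  104=23  105=35  106=29
Waiting(106) = turnaround − burst = 13 − 3 = 10

10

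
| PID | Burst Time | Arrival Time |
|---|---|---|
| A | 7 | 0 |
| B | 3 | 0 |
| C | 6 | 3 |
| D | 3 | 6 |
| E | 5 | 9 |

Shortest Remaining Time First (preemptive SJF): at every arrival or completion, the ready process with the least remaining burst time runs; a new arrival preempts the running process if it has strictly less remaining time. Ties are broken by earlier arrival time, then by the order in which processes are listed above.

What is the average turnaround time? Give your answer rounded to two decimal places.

9.40

Schedule: | B 0-3 | C 3-9 | D 9-12 | E 12-17 | A 17-24 |
Completion: A=24  B=3  C=9  D=12  E=17
Turnaround (C−A): A=24  B=3  C=6  D=6  E=8
Turnaround times: A=24, B=3, C=6, D=6, E=8
Average turnaround = (24+3+6+6+8) / 5 = 47/5 = 9.40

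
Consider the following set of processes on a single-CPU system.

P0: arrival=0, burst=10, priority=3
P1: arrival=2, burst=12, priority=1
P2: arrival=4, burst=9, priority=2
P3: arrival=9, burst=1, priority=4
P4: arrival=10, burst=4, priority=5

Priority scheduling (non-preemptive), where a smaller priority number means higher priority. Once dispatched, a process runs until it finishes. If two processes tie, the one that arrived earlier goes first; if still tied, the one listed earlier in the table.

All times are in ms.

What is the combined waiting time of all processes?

70

Schedule: | P0 0-10 | P1 10-22 | P2 22-31 | P3 31-32 | P4 32-36 |
Completion: P0=10  P1=22  P2=31  P3=32  P4=36
Turnaround (C−A): P0=10  P1=20  P2=27  P3=23  P4=26
Waiting = turnaround − burst: P0=0, P1=8, P2=18, P3=22, P4=22
Total waiting = 0 + 8 + 18 + 22 + 22 = 70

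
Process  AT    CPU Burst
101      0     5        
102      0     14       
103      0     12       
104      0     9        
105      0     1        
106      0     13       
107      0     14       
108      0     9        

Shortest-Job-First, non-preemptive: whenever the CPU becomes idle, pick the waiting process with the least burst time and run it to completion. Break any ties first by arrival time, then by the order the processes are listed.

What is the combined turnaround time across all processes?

Gantt: | 105 0-1 | 101 1-6 | 104 6-15 | 108 15-24 | 103 24-36 | 106 36-49 | 102 49-63 | 107 63-77 |
Completion: 101=6  102=63  103=36  104=15  105=1  106=49  107=77  108=24
Turnaround = completion − arrival: 101=6, 102=63, 103=36, 104=15, 105=1, 106=49, 107=77, 108=24
Total turnaround = 6 + 63 + 36 + 15 + 1 + 49 + 77 + 24 = 271

271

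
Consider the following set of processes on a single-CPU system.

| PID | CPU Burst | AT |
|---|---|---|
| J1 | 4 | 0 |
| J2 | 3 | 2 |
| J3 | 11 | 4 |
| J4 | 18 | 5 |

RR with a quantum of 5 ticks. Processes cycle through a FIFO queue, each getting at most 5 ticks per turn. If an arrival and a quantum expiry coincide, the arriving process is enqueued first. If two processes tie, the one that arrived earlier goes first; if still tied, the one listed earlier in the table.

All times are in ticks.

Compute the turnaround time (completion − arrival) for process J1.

Schedule: | J1 0-4 | J2 4-7 | J3 7-12 | J4 12-17 | J3 17-22 | J4 22-27 | J3 27-28 | J4 28-36 |
Completion: J1=4  J2=7  J3=28  J4=36
Turnaround (C−A): J1=4  J2=5  J3=24  J4=31
Turnaround(J1) = completion − arrival = 4 − 0 = 4

4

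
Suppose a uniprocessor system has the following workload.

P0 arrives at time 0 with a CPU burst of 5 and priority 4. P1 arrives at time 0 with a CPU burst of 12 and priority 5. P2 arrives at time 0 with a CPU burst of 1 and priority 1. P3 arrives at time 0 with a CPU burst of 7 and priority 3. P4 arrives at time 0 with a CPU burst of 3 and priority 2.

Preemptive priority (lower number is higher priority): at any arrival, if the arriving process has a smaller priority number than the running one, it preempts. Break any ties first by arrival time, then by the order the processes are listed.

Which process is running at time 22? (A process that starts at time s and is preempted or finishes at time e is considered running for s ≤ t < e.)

P1

Timeline: | P2 0-1 | P4 1-4 | P3 4-11 | P0 11-16 | P1 16-28 |
Completion: P0=16  P1=28  P2=1  P3=11  P4=4
Turnaround (C−A): P0=16  P1=28  P2=1  P3=11  P4=4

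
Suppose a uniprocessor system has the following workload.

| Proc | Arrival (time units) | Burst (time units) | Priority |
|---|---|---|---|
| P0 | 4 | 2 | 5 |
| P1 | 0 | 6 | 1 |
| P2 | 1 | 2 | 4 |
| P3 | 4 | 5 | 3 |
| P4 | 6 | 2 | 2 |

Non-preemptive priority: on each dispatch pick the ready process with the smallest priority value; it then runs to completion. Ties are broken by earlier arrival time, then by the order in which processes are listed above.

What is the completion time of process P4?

Schedule: | P1 0-6 | P4 6-8 | P3 8-13 | P2 13-15 | P0 15-17 |
Completion: P0=17  P1=6  P2=15  P3=13  P4=8
Turnaround (C−A): P0=13  P1=6  P2=14  P3=9  P4=2

8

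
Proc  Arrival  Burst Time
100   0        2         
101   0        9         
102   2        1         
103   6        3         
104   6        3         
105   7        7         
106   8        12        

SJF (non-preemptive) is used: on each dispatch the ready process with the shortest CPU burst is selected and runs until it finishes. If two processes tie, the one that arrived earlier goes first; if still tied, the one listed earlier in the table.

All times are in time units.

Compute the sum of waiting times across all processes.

46

Gantt: | 100 0-2 | 102 2-3 | 101 3-12 | 103 12-15 | 104 15-18 | 105 18-25 | 106 25-37 |
Completion: 100=2  101=12  102=3  103=15  104=18  105=25  106=37
Turnaround (C−A): 100=2  101=12  102=1  103=9  104=12  105=18  106=29
Waiting = turnaround − burst: 100=0, 101=3, 102=0, 103=6, 104=9, 105=11, 106=17
Total waiting = 0 + 3 + 0 + 6 + 9 + 11 + 17 = 46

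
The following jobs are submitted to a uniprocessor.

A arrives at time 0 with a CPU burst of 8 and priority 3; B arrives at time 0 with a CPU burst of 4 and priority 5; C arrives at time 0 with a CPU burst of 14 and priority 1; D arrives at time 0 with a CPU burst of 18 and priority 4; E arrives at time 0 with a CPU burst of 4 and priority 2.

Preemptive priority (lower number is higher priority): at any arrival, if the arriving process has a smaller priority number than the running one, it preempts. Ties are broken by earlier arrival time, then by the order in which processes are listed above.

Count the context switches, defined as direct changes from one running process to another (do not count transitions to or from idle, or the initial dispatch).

4

Timeline: | C 0-14 | E 14-18 | A 18-26 | D 26-44 | B 44-48 |
Completion: A=26  B=48  C=14  D=44  E=18
Turnaround (C−A): A=26  B=48  C=14  D=44  E=18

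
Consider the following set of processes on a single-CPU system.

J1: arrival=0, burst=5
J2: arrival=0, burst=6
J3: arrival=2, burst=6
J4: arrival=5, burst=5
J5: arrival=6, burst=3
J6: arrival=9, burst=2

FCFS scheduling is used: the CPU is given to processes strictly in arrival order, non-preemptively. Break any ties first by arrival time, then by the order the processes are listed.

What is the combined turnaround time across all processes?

Gantt: | J1 0-5 | J2 5-11 | J3 11-17 | J4 17-22 | J5 22-25 | J6 25-27 |
Completion: J1=5  J2=11  J3=17  J4=22  J5=25  J6=27
Turnaround = completion − arrival: J1=5, J2=11, J3=15, J4=17, J5=19, J6=18
Total turnaround = 5 + 11 + 15 + 17 + 19 + 18 = 85

85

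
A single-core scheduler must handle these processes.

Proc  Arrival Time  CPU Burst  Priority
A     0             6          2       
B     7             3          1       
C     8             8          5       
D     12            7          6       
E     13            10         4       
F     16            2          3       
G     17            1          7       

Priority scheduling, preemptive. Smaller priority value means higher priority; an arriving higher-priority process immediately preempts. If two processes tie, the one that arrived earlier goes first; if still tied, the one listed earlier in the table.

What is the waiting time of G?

Gantt: | A 0-6 | idle 6-7 | B 7-10 | C 10-13 | E 13-16 | F 16-18 | E 18-25 | C 25-30 | D 30-37 | G 37-38 |
Completion: A=6  B=10  C=30  D=37  E=25  F=18  G=38
Turnaround (C−A): A=6  B=3  C=22  D=25  E=12  F=2  G=21
Waiting(G) = turnaround − burst = 21 − 1 = 20

20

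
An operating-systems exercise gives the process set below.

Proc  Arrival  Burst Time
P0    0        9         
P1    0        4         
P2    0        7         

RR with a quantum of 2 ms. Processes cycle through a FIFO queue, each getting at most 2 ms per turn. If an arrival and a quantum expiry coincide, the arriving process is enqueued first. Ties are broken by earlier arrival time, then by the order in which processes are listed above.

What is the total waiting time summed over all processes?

Schedule: | P0 0-2 | P1 2-4 | P2 4-6 | P0 6-8 | P1 8-10 | P2 10-12 | P0 12-14 | P2 14-16 | P0 16-18 | P2 18-19 | P0 19-20 |
Completion: P0=20  P1=10  P2=19
Waiting = turnaround − burst: P0=11, P1=6, P2=12
Total waiting = 11 + 6 + 12 = 29

29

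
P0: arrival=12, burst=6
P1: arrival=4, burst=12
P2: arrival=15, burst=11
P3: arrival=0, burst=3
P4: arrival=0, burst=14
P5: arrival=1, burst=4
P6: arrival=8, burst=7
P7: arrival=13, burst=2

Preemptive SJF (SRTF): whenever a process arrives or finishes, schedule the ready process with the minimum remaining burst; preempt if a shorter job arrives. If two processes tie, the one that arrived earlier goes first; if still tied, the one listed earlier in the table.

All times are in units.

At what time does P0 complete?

23

Schedule: | P3 0-3 | P5 3-7 | P1 7-8 | P6 8-15 | P7 15-17 | P0 17-23 | P1 23-34 | P2 34-45 | P4 45-59 |
Completion: P0=23  P1=34  P2=45  P3=3  P4=59  P5=7  P6=15  P7=17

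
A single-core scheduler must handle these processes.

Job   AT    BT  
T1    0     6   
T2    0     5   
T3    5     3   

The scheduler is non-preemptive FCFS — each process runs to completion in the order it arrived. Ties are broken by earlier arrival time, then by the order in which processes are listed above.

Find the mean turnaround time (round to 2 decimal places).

Schedule: | T1 0-6 | T2 6-11 | T3 11-14 |
Completion: T1=6  T2=11  T3=14
Turnaround times: T1=6, T2=11, T3=9
Average turnaround = (6+11+9) / 3 = 26/3 = 8.67

8.67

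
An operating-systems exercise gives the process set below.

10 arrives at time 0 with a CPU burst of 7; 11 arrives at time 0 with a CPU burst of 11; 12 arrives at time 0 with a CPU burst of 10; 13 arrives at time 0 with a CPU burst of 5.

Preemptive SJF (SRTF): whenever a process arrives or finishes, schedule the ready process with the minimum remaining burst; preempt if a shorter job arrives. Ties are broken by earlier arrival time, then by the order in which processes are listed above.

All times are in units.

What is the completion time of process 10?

12

Schedule: | 13 0-5 | 10 5-12 | 12 12-22 | 11 22-33 |
Completion: 10=12  11=33  12=22  13=5
Turnaround (C−A): 10=12  11=33  12=22  13=5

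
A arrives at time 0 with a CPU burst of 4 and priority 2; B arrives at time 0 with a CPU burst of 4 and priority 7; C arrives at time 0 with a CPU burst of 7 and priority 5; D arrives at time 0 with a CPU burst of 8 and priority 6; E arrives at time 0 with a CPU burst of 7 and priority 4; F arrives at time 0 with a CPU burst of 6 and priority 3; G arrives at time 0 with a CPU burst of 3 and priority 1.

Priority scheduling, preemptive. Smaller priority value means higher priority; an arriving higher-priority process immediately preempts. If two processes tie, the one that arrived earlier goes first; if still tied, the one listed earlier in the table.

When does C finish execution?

Gantt: | G 0-3 | A 3-7 | F 7-13 | E 13-20 | C 20-27 | D 27-35 | B 35-39 |
Completion: A=7  B=39  C=27  D=35  E=20  F=13  G=3
Turnaround (C−A): A=7  B=39  C=27  D=35  E=20  F=13  G=3

27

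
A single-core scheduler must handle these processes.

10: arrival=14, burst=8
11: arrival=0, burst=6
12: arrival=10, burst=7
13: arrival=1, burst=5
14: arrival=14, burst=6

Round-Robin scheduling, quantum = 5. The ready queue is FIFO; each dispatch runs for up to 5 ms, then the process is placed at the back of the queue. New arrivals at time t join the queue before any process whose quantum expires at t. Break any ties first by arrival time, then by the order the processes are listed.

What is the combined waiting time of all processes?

Gantt: | 11 0-5 | 13 5-10 | 11 10-11 | 12 11-16 | 10 16-21 | 14 21-26 | 12 26-28 | 10 28-31 | 14 31-32 |
Completion: 10=31  11=11  12=28  13=10  14=32
Waiting = turnaround − burst: 10=9, 11=5, 12=11, 13=4, 14=12
Total waiting = 9 + 5 + 11 + 4 + 12 = 41

41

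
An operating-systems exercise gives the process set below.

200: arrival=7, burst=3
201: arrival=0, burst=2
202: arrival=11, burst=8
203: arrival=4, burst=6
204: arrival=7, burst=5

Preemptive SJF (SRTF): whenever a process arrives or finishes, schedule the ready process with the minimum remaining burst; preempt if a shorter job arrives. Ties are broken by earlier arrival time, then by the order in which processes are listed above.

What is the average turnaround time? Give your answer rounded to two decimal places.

8.00

Timeline: | 201 0-2 | idle 2-4 | 203 4-10 | 200 10-13 | 204 13-18 | 202 18-26 |
Completion: 200=13  201=2  202=26  203=10  204=18
Turnaround times: 200=6, 201=2, 202=15, 203=6, 204=11
Average turnaround = (6+2+15+6+11) / 5 = 40/5 = 8.00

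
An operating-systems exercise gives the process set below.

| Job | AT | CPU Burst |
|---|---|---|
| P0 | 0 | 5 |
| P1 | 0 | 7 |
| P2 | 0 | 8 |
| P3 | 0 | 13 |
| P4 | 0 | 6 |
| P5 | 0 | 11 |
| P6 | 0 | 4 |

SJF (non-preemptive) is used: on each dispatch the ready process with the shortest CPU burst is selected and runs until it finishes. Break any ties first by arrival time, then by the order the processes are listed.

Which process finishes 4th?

Schedule: | P6 0-4 | P0 4-9 | P4 9-15 | P1 15-22 | P2 22-30 | P5 30-41 | P3 41-54 |
Completion: P0=9  P1=22  P2=30  P3=54  P4=15  P5=41  P6=4
Finish order: P6 → P0 → P4 → P1 → P2 → P5 → P3

P1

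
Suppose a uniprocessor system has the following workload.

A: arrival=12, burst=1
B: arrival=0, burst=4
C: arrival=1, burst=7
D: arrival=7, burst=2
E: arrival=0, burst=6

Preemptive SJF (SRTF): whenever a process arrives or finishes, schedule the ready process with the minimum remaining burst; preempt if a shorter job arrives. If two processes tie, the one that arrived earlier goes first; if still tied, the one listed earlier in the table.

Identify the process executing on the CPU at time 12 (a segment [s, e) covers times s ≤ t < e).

A

Schedule: | B 0-4 | E 4-7 | D 7-9 | E 9-12 | A 12-13 | C 13-20 |
Completion: A=13  B=4  C=20  D=9  E=12
Turnaround (C−A): A=1  B=4  C=19  D=2  E=12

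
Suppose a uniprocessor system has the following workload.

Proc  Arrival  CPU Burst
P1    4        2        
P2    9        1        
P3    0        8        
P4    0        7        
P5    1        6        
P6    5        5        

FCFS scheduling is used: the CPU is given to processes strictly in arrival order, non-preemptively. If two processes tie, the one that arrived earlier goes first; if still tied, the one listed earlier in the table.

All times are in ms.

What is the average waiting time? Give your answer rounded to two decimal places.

Schedule: | P3 0-8 | P4 8-15 | P5 15-21 | P1 21-23 | P6 23-28 | P2 28-29 |
Completion: P1=23  P2=29  P3=8  P4=15  P5=21  P6=28
Turnaround (C−A): P1=19  P2=20  P3=8  P4=15  P5=20  P6=23
Waiting times: P1=17, P2=19, P3=0, P4=8, P5=14, P6=18
Average waiting = (17+19+0+8+14+18) / 6 = 76/6 = 12.67

12.67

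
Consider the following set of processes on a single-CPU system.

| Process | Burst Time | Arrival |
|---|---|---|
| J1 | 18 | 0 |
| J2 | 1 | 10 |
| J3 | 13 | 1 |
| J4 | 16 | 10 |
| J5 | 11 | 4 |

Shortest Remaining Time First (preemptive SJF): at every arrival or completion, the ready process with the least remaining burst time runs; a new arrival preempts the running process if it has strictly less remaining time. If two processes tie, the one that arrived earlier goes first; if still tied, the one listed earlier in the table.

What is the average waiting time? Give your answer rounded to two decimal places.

Gantt: | J1 0-1 | J3 1-10 | J2 10-11 | J3 11-15 | J5 15-26 | J4 26-42 | J1 42-59 |
Completion: J1=59  J2=11  J3=15  J4=42  J5=26
Turnaround (C−A): J1=59  J2=1  J3=14  J4=32  J5=22
Waiting times: J1=41, J2=0, J3=1, J4=16, J5=11
Average waiting = (41+0+1+16+11) / 5 = 69/5 = 13.80

13.80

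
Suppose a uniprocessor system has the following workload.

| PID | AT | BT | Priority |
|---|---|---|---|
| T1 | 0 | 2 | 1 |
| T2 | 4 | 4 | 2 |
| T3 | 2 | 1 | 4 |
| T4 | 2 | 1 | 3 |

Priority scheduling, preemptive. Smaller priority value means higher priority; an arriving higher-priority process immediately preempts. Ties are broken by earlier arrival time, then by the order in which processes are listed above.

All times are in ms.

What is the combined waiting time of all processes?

1

Gantt: | T1 0-2 | T4 2-3 | T3 3-4 | T2 4-8 |
Completion: T1=2  T2=8  T3=4  T4=3
Waiting = turnaround − burst: T1=0, T2=0, T3=1, T4=0
Total waiting = 0 + 0 + 1 + 0 = 1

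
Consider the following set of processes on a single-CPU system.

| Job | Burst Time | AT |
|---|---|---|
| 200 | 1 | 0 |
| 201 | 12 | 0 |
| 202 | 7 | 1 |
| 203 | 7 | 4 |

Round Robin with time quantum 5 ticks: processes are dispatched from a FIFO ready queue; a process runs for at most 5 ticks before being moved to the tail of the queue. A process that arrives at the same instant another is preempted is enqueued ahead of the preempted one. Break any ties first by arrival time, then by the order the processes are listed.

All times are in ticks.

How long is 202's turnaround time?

Schedule: | 200 0-1 | 201 1-6 | 202 6-11 | 203 11-16 | 201 16-21 | 202 21-23 | 203 23-25 | 201 25-27 |
Completion: 200=1  201=27  202=23  203=25
Turnaround(202) = completion − arrival = 23 − 1 = 22

22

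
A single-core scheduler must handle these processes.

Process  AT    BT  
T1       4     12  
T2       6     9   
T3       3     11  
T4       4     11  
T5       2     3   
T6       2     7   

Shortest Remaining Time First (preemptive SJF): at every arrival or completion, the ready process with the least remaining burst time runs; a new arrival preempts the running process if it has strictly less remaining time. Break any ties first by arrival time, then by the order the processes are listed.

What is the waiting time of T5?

Schedule: | idle 0-2 | T5 2-5 | T6 5-12 | T2 12-21 | T3 21-32 | T4 32-43 | T1 43-55 |
Completion: T1=55  T2=21  T3=32  T4=43  T5=5  T6=12
Waiting(T5) = turnaround − burst = 3 − 3 = 0

0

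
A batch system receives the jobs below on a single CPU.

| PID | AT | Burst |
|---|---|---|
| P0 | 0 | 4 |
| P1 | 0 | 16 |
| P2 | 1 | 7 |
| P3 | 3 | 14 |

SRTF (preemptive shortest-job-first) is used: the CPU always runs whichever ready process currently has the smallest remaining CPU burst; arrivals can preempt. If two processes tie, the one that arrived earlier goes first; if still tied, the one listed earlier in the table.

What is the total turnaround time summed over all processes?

Schedule: | P0 0-4 | P2 4-11 | P3 11-25 | P1 25-41 |
Completion: P0=4  P1=41  P2=11  P3=25
Turnaround = completion − arrival: P0=4, P1=41, P2=10, P3=22
Total turnaround = 4 + 41 + 10 + 22 = 77

77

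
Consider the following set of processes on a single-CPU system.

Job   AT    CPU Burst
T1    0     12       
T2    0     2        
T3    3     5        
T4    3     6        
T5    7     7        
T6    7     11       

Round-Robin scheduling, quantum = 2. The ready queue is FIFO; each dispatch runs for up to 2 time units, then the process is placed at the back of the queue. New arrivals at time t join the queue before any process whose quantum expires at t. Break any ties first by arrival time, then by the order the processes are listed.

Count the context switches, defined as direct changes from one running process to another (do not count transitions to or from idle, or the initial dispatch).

20

Gantt: | T1 0-2 | T2 2-4 | T1 4-6 | T3 6-8 | T4 8-10 | T1 10-12 | T5 12-14 | T6 14-16 | T3 16-18 | T4 18-20 | T1 20-22 | T5 22-24 | T6 24-26 | T3 26-27 | T4 27-29 | T1 29-31 | T5 31-33 | T6 33-35 | T1 35-37 | T5 37-38 | T6 38-43 |
Completion: T1=37  T2=4  T3=27  T4=29  T5=38  T6=43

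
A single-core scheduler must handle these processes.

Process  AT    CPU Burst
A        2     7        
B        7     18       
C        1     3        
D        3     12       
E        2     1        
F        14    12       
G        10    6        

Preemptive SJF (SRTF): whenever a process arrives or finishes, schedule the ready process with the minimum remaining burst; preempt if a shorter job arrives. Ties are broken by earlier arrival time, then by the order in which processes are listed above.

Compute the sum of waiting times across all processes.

Schedule: | idle 0-1 | C 1-2 | E 2-3 | C 3-5 | A 5-12 | G 12-18 | D 18-30 | F 30-42 | B 42-60 |
Completion: A=12  B=60  C=5  D=30  E=3  F=42  G=18
Turnaround (C−A): A=10  B=53  C=4  D=27  E=1  F=28  G=8
Waiting = turnaround − burst: A=3, B=35, C=1, D=15, E=0, F=16, G=2
Total waiting = 3 + 35 + 1 + 15 + 0 + 16 + 2 = 72

72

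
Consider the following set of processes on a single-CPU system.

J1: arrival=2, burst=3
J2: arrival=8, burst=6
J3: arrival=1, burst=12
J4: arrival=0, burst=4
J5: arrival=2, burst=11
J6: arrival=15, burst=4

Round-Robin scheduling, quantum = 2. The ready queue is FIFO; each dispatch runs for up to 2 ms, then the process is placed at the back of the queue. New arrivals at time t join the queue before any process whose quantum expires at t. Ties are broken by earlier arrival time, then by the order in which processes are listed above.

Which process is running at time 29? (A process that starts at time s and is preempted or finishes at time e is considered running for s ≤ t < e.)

J2

Gantt: | J4 0-2 | J3 2-4 | J1 4-6 | J5 6-8 | J4 8-10 | J3 10-12 | J1 12-13 | J2 13-15 | J5 15-17 | J3 17-19 | J6 19-21 | J2 21-23 | J5 23-25 | J3 25-27 | J6 27-29 | J2 29-31 | J5 31-33 | J3 33-35 | J5 35-37 | J3 37-39 | J5 39-40 |
Completion: J1=13  J2=31  J3=39  J4=10  J5=40  J6=29
Turnaround (C−A): J1=11  J2=23  J3=38  J4=10  J5=38  J6=14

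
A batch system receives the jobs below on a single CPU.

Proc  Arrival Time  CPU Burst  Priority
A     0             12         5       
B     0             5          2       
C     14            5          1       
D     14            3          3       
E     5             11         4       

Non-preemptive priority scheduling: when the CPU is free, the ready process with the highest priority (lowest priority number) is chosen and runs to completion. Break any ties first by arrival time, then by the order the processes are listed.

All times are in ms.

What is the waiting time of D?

7

Schedule: | B 0-5 | E 5-16 | C 16-21 | D 21-24 | A 24-36 |
Completion: A=36  B=5  C=21  D=24  E=16
Turnaround (C−A): A=36  B=5  C=7  D=10  E=11
Waiting(D) = turnaround − burst = 10 − 3 = 7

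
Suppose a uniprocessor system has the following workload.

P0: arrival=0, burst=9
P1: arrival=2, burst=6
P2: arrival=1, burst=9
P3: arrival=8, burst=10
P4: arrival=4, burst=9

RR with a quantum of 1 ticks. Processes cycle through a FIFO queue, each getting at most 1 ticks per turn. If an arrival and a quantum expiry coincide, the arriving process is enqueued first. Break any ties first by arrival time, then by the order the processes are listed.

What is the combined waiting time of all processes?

124

Schedule: | P0 0-1 | P2 1-2 | P0 2-3 | P1 3-4 | P2 4-5 | P0 5-6 | P4 6-7 | P1 7-8 | P2 8-9 | P0 9-10 | P4 10-11 | P3 11-12 | P1 12-13 | P2 13-14 | P0 14-15 | P4 15-16 | P3 16-17 | P1 17-18 | P2 18-19 | P0 19-20 | P4 20-21 | P3 21-22 | P1 22-23 | P2 23-24 | P0 24-25 | P4 25-26 | P3 26-27 | P1 27-28 | P2 28-29 | P0 29-30 | P4 30-31 | P3 31-32 | P2 32-33 | P0 33-34 | P4 34-35 | P3 35-36 | P2 36-37 | P4 37-38 | P3 38-39 | P4 39-40 | P3 40-43 |
Completion: P0=34  P1=28  P2=37  P3=43  P4=40
Turnaround (C−A): P0=34  P1=26  P2=36  P3=35  P4=36
Waiting = turnaround − burst: P0=25, P1=20, P2=27, P3=25, P4=27
Total waiting = 25 + 20 + 27 + 25 + 27 = 124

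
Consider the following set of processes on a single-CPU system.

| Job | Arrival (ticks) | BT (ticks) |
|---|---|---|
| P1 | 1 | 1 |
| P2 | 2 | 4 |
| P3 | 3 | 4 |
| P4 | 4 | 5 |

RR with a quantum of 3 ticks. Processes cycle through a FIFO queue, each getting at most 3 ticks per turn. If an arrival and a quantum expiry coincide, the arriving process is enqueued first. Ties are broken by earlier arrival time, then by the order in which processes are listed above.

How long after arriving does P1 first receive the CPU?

0

Gantt: | idle 0-1 | P1 1-2 | P2 2-5 | P3 5-8 | P4 8-11 | P2 11-12 | P3 12-13 | P4 13-15 |
Completion: P1=2  P2=12  P3=13  P4=15
Turnaround (C−A): P1=1  P2=10  P3=10  P4=11
Response(P1) = first start − arrival = 1 − 1 = 0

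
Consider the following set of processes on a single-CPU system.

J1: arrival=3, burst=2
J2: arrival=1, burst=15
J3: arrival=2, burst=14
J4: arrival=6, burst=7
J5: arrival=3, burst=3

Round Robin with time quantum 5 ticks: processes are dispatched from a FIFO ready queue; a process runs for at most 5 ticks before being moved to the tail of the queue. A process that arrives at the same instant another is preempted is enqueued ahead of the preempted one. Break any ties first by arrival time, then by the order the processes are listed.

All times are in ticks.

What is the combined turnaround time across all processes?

Schedule: | idle 0-1 | J2 1-6 | J3 6-11 | J1 11-13 | J5 13-16 | J4 16-21 | J2 21-26 | J3 26-31 | J4 31-33 | J2 33-38 | J3 38-42 |
Completion: J1=13  J2=38  J3=42  J4=33  J5=16
Turnaround = completion − arrival: J1=10, J2=37, J3=40, J4=27, J5=13
Total turnaround = 10 + 37 + 40 + 27 + 13 = 127

127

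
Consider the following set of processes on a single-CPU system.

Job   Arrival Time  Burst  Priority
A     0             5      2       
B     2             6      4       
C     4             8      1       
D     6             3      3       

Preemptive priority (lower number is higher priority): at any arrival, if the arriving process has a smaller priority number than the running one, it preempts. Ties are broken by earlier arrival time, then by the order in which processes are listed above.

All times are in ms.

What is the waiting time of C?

0

Gantt: | A 0-4 | C 4-12 | A 12-13 | D 13-16 | B 16-22 |
Completion: A=13  B=22  C=12  D=16
Turnaround (C−A): A=13  B=20  C=8  D=10
Waiting(C) = turnaround − burst = 8 − 8 = 0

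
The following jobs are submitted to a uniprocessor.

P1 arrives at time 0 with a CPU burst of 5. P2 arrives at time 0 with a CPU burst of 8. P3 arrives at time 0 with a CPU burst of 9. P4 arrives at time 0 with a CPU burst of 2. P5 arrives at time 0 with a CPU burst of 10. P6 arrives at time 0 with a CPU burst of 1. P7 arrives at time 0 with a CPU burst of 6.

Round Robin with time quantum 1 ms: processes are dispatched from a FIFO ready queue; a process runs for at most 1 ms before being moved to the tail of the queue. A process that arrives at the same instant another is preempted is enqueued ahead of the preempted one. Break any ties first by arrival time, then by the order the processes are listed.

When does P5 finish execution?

Schedule: | P1 0-1 | P2 1-2 | P3 2-3 | P4 3-4 | P5 4-5 | P6 5-6 | P7 6-7 | P1 7-8 | P2 8-9 | P3 9-10 | P4 10-11 | P5 11-12 | P7 12-13 | P1 13-14 | P2 14-15 | P3 15-16 | P5 16-17 | P7 17-18 | P1 18-19 | P2 19-20 | P3 20-21 | P5 21-22 | P7 22-23 | P1 23-24 | P2 24-25 | P3 25-26 | P5 26-27 | P7 27-28 | P2 28-29 | P3 29-30 | P5 30-31 | P7 31-32 | P2 32-33 | P3 33-34 | P5 34-35 | P2 35-36 | P3 36-37 | P5 37-38 | P3 38-39 | P5 39-41 |
Completion: P1=24  P2=36  P3=39  P4=11  P5=41  P6=6  P7=32

41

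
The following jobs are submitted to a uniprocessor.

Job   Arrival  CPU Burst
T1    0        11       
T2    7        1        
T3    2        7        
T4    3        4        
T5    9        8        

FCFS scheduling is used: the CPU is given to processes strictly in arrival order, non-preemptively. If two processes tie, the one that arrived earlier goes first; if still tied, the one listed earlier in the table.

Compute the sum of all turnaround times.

84

Gantt: | T1 0-11 | T3 11-18 | T4 18-22 | T2 22-23 | T5 23-31 |
Completion: T1=11  T2=23  T3=18  T4=22  T5=31
Turnaround (C−A): T1=11  T2=16  T3=16  T4=19  T5=22
Turnaround = completion − arrival: T1=11, T2=16, T3=16, T4=19, T5=22
Total turnaround = 11 + 16 + 16 + 19 + 22 = 84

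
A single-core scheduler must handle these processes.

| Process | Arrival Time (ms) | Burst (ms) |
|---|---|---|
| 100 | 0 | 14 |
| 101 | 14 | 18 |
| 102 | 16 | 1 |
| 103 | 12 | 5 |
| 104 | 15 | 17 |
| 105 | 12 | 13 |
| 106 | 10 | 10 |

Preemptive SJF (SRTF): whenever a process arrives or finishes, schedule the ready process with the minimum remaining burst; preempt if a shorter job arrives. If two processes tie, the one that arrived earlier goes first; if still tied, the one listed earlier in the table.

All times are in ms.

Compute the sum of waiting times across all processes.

Schedule: | 100 0-14 | 103 14-16 | 102 16-17 | 103 17-20 | 106 20-30 | 105 30-43 | 104 43-60 | 101 60-78 |
Completion: 100=14  101=78  102=17  103=20  104=60  105=43  106=30
Turnaround (C−A): 100=14  101=64  102=1  103=8  104=45  105=31  106=20
Waiting = turnaround − burst: 100=0, 101=46, 102=0, 103=3, 104=28, 105=18, 106=10
Total waiting = 0 + 46 + 0 + 3 + 28 + 18 + 10 = 105

105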